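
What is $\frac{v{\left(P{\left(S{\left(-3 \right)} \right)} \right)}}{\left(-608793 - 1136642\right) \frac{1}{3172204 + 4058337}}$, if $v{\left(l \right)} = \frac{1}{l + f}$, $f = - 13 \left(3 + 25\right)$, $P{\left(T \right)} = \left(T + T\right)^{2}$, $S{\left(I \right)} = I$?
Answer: $\frac{7230541}{572502680} \approx 0.01263$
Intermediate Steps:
$P{\left(T \right)} = 4 T^{2}$ ($P{\left(T \right)} = \left(2 T\right)^{2} = 4 T^{2}$)
$f = -364$ ($f = \left(-13\right) 28 = -364$)
$v{\left(l \right)} = \frac{1}{-364 + l}$ ($v{\left(l \right)} = \frac{1}{l - 364} = \frac{1}{-364 + l}$)
$\frac{v{\left(P{\left(S{\left(-3 \right)} \right)} \right)}}{\left(-608793 - 1136642\right) \frac{1}{3172204 + 4058337}} = \frac{1}{\left(-364 + 4 \left(-3\right)^{2}\right) \frac{-608793 - 1136642}{3172204 + 4058337}} = \frac{1}{\left(-364 + 4 \cdot 9\right) \left(- \frac{1745435}{7230541}\right)} = \frac{1}{\left(-364 + 36\right) \left(\left(-1745435\right) \frac{1}{7230541}\right)} = \frac{1}{\left(-328\right) \left(- \frac{1745435}{7230541}\right)} = \left(- \frac{1}{328}\right) \left(- \frac{7230541}{1745435}\right) = \frac{7230541}{572502680}$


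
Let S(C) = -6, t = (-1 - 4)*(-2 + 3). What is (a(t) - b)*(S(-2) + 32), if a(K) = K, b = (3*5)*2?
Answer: -910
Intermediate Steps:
t = -5 (t = -5*1 = -5)
b = 30 (b = 15*2 = 30)
(a(t) - b)*(S(-2) + 32) = (-5 - 1*30)*(-6 + 32) = (-5 - 30)*26 = -35*26 = -910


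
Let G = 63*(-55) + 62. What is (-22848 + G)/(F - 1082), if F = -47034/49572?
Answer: 24098418/994147 ≈ 24.240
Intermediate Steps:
F = -871/918 (F = -47034*1/49572 = -871/918 ≈ -0.94880)
G = -3403 (G = -3465 + 62 = -3403)
(-22848 + G)/(F - 1082) = (-22848 - 3403)/(-871/918 - 1082) = -26251/(-994147/918) = -26251*(-918/994147) = 24098418/994147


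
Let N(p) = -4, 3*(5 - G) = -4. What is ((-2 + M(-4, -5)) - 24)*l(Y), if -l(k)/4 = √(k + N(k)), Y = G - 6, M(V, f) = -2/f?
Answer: 512*I*√33/15 ≈ 196.08*I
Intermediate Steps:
G = 19/3 (G = 5 - ⅓*(-4) = 5 + 4/3 = 19/3 ≈ 6.3333)
Y = ⅓ (Y = 19/3 - 6 = ⅓ ≈ 0.33333)
l(k) = -4*√(-4 + k) (l(k) = -4*√(k - 4) = -4*√(-4 + k))
((-2 + M(-4, -5)) - 24)*l(Y) = ((-2 - 2/(-5)) - 24)*(-4*√(-4 + ⅓)) = ((-2 - 2*(-⅕)) - 24)*(-4*I*√33/3) = ((-2 + ⅖) - 24)*(-4*I*√33/3) = (-8/5 - 24)*(-4*I*√33/3) = -(-512)*I*√33/15 = 512*I*√33/15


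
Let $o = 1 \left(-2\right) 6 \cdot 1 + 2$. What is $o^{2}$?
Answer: $100$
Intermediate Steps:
$o = -10$ ($o = \left(-2\right) 6 \cdot 1 + 2 = \left(-12\right) 1 + 2 = -12 + 2 = -10$)
$o^{2} = \left(-10\right)^{2} = 100$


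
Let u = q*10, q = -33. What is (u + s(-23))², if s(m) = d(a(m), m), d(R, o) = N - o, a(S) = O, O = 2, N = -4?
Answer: 96721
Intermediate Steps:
a(S) = 2
d(R, o) = -4 - o
s(m) = -4 - m
u = -330 (u = -33*10 = -330)
(u + s(-23))² = (-330 + (-4 - 1*(-23)))² = (-330 + (-4 + 23))² = (-330 + 19)² = (-311)² = 96721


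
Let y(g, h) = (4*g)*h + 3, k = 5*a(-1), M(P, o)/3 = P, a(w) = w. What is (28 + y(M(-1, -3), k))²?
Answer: 8281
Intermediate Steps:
M(P, o) = 3*P
k = -5 (k = 5*(-1) = -5)
y(g, h) = 3 + 4*g*h (y(g, h) = 4*g*h + 3 = 3 + 4*g*h)
(28 + y(M(-1, -3), k))² = (28 + (3 + 4*(3*(-1))*(-5)))² = (28 + (3 + 4*(-3)*(-5)))² = (28 + (3 + 60))² = (28 + 63)² = 91² = 8281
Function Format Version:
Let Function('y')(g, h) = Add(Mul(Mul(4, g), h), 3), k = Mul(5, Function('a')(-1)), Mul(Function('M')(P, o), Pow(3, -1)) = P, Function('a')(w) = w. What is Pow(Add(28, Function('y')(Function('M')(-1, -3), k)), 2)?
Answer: 8281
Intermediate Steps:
Function('M')(P, o) = Mul(3, P)
k = -5 (k = Mul(5, -1) = -5)
Function('y')(g, h) = Add(3, Mul(4, g, h)) (Function('y')(g, h) = Add(Mul(4, g, h), 3) = Add(3, Mul(4, g, h)))
Pow(Add(28, Function('y')(Function('M')(-1, -3), k)), 2) = Pow(Add(28, Add(3, Mul(4, Mul(3, -1), -5))), 2) = Pow(Add(28, Add(3, Mul(4, -3, -5))), 2) = Pow(Add(28, Add(3, 60)), 2) = Pow(Add(28, 63), 2) = Pow(91, 2) = 8281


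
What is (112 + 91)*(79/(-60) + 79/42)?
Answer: 2291/20 ≈ 114.55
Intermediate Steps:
(112 + 91)*(79/(-60) + 79/42) = 203*(79*(-1/60) + 79*(1/42)) = 203*(-79/60 + 79/42) = 203*(79/140) = 2291/20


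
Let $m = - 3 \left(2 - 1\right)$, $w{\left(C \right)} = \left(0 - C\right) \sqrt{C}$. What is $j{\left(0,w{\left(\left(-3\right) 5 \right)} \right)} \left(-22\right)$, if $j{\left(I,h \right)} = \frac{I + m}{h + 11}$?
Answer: $\frac{363}{1748} - \frac{495 i \sqrt{15}}{1748} \approx 0.20767 - 1.0968 i$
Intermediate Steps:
$w{\left(C \right)} = - C^{\frac{3}{2}}$ ($w{\left(C \right)} = - C \sqrt{C} = - C^{\frac{3}{2}}$)
$m = -3$ ($m = \left(-3\right) 1 = -3$)
$j{\left(I,h \right)} = \frac{-3 + I}{11 + h}$ ($j{\left(I,h \right)} = \frac{I - 3}{h + 11} = \frac{-3 + I}{11 + h}$)
$j{\left(0,w{\left(\left(-3\right) 5 \right)} \right)} \left(-22\right) = \frac{-3 + 0}{11 - \left(\left(-3\right) 5\right)^{\frac{3}{2}}} \left(-22\right) = \frac{1}{11 - \left(-15\right)^{\frac{3}{2}}} \left(-3\right) \left(-22\right) = \frac{1}{11 - - 15 i \sqrt{15}} \left(-3\right) \left(-22\right) = \frac{1}{11 + 15 i \sqrt{15}} \left(-3\right) \left(-22\right) = - \frac{3}{11 + 15 i \sqrt{15}} \left(-22\right) = \frac{66}{11 + 15 i \sqrt{15}}$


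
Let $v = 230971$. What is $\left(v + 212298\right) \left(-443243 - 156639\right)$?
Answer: $-265909094258$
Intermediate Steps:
$\left(v + 212298\right) \left(-443243 - 156639\right) = \left(230971 + 212298\right) \left(-443243 - 156639\right) = 443269 \left(-599882\right) = -265909094258$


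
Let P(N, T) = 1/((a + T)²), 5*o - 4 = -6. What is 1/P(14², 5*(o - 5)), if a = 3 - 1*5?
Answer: 841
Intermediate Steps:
o = -⅖ (o = ⅘ + (⅕)*(-6) = ⅘ - 6/5 = -⅖ ≈ -0.40000)
a = -2 (a = 3 - 5 = -2)
P(N, T) = (-2 + T)⁻² (P(N, T) = 1/((-2 + T)²) = (-2 + T)⁻²)
1/P(14², 5*(o - 5)) = 1/((-2 + 5*(-⅖ - 5))⁻²) = 1/((-2 + 5*(-27/5))⁻²) = 1/((-2 - 27)⁻²) = 1/((-29)⁻²) = 1/(1/841) = 841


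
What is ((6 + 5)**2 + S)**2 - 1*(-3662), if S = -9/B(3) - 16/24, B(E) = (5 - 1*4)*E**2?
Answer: 161122/9 ≈ 17902.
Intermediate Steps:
B(E) = E**2 (B(E) = (5 - 4)*E**2 = 1*E**2 = E**2)
S = -5/3 (S = -9/(3**2) - 16/24 = -9/9 - 16*1/24 = -9*1/9 - 2/3 = -1 - 2/3 = -5/3 ≈ -1.6667)
((6 + 5)**2 + S)**2 - 1*(-3662) = ((6 + 5)**2 - 5/3)**2 - 1*(-3662) = (11**2 - 5/3)**2 + 3662 = (121 - 5/3)**2 + 3662 = (358/3)**2 + 3662 = 128164/9 + 3662 = 161122/9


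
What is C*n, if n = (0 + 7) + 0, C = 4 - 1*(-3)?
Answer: 49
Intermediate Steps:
C = 7 (C = 4 + 3 = 7)
n = 7 (n = 7 + 0 = 7)
C*n = 7*7 = 49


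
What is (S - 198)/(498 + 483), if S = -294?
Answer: -164/327 ≈ -0.50153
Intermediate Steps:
(S - 198)/(498 + 483) = (-294 - 198)/(498 + 483) = -492/981 = -492*1/981 = -164/327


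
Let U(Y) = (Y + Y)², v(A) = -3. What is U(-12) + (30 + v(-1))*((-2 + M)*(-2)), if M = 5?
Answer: 414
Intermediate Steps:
U(Y) = 4*Y² (U(Y) = (2*Y)² = 4*Y²)
U(-12) + (30 + v(-1))*((-2 + M)*(-2)) = 4*(-12)² + (30 - 3)*((-2 + 5)*(-2)) = 4*144 + 27*(3*(-2)) = 576 + 27*(-6) = 576 - 162 = 414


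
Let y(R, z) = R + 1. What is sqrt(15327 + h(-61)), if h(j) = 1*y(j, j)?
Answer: sqrt(15267) ≈ 123.56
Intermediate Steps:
y(R, z) = 1 + R
h(j) = 1 + j (h(j) = 1*(1 + j) = 1 + j)
sqrt(15327 + h(-61)) = sqrt(15327 + (1 - 61)) = sqrt(15327 - 60) = sqrt(15267)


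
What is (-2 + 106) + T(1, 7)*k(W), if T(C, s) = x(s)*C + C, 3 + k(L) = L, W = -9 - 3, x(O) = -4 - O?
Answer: 254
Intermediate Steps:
W = -12
k(L) = -3 + L
T(C, s) = C + C*(-4 - s) (T(C, s) = (-4 - s)*C + C = C*(-4 - s) + C = C + C*(-4 - s))
(-2 + 106) + T(1, 7)*k(W) = (-2 + 106) + (-1*1*(3 + 7))*(-3 - 12) = 104 - 1*1*10*(-15) = 104 - 10*(-15) = 104 + 150 = 254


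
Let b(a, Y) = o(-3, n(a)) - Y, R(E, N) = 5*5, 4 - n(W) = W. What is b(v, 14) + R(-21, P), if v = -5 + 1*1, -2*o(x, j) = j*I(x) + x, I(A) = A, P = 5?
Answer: 49/2 ≈ 24.500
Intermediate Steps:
n(W) = 4 - W
R(E, N) = 25
o(x, j) = -x/2 - j*x/2 (o(x, j) = -(j*x + x)/2 = -(x + j*x)/2 = -x/2 - j*x/2)
v = -4 (v = -5 + 1 = -4)
b(a, Y) = 15/2 - Y - 3*a/2 (b(a, Y) = (½)*(-3)*(-1 - (4 - a)) - Y = (½)*(-3)*(-1 + (-4 + a)) - Y = (½)*(-3)*(-5 + a) - Y = (15/2 - 3*a/2) - Y = 15/2 - Y - 3*a/2)
b(v, 14) + R(-21, P) = (15/2 - 1*14 - 3/2*(-4)) + 25 = (15/2 - 14 + 6) + 25 = -½ + 25 = 49/2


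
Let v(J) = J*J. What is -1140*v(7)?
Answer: -55860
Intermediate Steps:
v(J) = J²
-1140*v(7) = -1140*7² = -1140*49 = -55860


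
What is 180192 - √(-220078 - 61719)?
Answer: 180192 - I*√281797 ≈ 1.8019e+5 - 530.85*I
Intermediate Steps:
180192 - √(-220078 - 61719) = 180192 - √(-281797) = 180192 - I*√281797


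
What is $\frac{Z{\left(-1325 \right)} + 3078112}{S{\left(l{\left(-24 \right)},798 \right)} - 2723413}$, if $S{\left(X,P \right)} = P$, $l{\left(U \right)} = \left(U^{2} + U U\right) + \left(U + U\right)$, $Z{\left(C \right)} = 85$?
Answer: $- \frac{3078197}{2722615} \approx -1.1306$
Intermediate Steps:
$l{\left(U \right)} = 2 U + 2 U^{2}$ ($l{\left(U \right)} = \left(U^{2} + U^{2}\right) + 2 U = 2 U^{2} + 2 U = 2 U + 2 U^{2}$)
$\frac{Z{\left(-1325 \right)} + 3078112}{S{\left(l{\left(-24 \right)},798 \right)} - 2723413} = \frac{85 + 3078112}{798 - 2723413} = \frac{3078197}{-2722615} = 3078197 \left(- \frac{1}{2722615}\right) = - \frac{3078197}{2722615}$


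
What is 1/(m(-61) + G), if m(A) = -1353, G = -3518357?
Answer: -1/3519710 ≈ -2.8411e-7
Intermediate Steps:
1/(m(-61) + G) = 1/(-1353 - 3518357) = 1/(-3519710) = -1/3519710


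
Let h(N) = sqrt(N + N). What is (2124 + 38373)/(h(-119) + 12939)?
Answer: 523990683/167417959 - 40497*I*sqrt(238)/167417959 ≈ 3.1298 - 0.0037317*I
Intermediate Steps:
h(N) = sqrt(2)*sqrt(N) (h(N) = sqrt(2*N) = sqrt(2)*sqrt(N))
(2124 + 38373)/(h(-119) + 12939) = (2124 + 38373)/(sqrt(2)*sqrt(-119) + 12939) = 40497/(sqrt(2)*(I*sqrt(119)) + 12939) = 40497/(I*sqrt(238) + 12939) = 40497/(12939 + I*sqrt(238))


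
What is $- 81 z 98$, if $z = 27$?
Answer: $-214326$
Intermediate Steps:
$- 81 z 98 = \left(-81\right) 27 \cdot 98 = \left(-2187\right) 98 = -214326$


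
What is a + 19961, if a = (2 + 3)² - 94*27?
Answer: 17448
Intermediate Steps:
a = -2513 (a = 5² - 2538 = 25 - 2538 = -2513)
a + 19961 = -2513 + 19961 = 17448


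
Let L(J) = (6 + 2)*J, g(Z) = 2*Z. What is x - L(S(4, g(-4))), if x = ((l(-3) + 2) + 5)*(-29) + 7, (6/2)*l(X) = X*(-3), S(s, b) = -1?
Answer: -275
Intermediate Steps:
l(X) = -X (l(X) = (X*(-3))/3 = (-3*X)/3 = -X)
L(J) = 8*J
x = -283 (x = ((-1*(-3) + 2) + 5)*(-29) + 7 = ((3 + 2) + 5)*(-29) + 7 = (5 + 5)*(-29) + 7 = 10*(-29) + 7 = -290 + 7 = -283)
x - L(S(4, g(-4))) = -283 - 8*(-1) = -283 - 1*(-8) = -283 + 8 = -275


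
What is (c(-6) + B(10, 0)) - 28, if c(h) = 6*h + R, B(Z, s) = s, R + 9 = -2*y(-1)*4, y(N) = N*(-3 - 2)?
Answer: -113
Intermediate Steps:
y(N) = -5*N (y(N) = N*(-5) = -5*N)
R = -49 (R = -9 - (-10)*(-1)*4 = -9 - 2*5*4 = -9 - 10*4 = -9 - 40 = -49)
c(h) = -49 + 6*h (c(h) = 6*h - 49 = -49 + 6*h)
(c(-6) + B(10, 0)) - 28 = ((-49 + 6*(-6)) + 0) - 28 = ((-49 - 36) + 0) - 28 = (-85 + 0) - 28 = -85 - 28 = -113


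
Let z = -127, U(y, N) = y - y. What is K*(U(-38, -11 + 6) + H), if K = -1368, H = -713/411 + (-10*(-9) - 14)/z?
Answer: 55534872/17399 ≈ 3191.8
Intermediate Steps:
U(y, N) = 0
H = -121787/52197 (H = -713/411 + (-10*(-9) - 14)/(-127) = -713*1/411 + (90 - 14)*(-1/127) = -713/411 + 76*(-1/127) = -713/411 - 76/127 = -121787/52197 ≈ -2.3332)
K*(U(-38, -11 + 6) + H) = -1368*(0 - 121787/52197) = -1368*(-121787/52197) = 55534872/17399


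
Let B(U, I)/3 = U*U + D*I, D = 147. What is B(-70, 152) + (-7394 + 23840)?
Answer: 98178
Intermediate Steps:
B(U, I) = 3*U² + 441*I (B(U, I) = 3*(U*U + 147*I) = 3*(U² + 147*I) = 3*U² + 441*I)
B(-70, 152) + (-7394 + 23840) = (3*(-70)² + 441*152) + (-7394 + 23840) = (3*4900 + 67032) + 16446 = (14700 + 67032) + 16446 = 81732 + 16446 = 98178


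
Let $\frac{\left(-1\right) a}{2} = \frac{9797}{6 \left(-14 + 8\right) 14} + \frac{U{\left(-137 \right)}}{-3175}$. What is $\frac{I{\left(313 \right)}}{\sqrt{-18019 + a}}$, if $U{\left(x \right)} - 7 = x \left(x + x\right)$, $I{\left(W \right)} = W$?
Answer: $- \frac{1878 i \sqrt{12772239659305}}{2873394749} \approx - 2.3358 i$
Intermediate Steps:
$U{\left(x \right)} = 7 + 2 x^{2}$ ($U{\left(x \right)} = 7 + x \left(x + x\right) = 7 + x 2 x = 7 + 2 x^{2}$)
$a = \frac{10005631}{160020}$ ($a = - 2 \left(\frac{9797}{6 \left(-14 + 8\right) 14} + \frac{7 + 2 \left(-137\right)^{2}}{-3175}\right) = - 2 \left(\frac{9797}{6 \left(-6\right) 14} + \left(7 + 2 \cdot 18769\right) \left(- \frac{1}{3175}\right)\right) = - 2 \left(\frac{9797}{\left(-36\right) 14} + \left(7 + 37538\right) \left(- \frac{1}{3175}\right)\right) = - 2 \left(\frac{9797}{-504} + 37545 \left(- \frac{1}{3175}\right)\right) = - 2 \left(9797 \left(- \frac{1}{504}\right) - \frac{7509}{635}\right) = - 2 \left(- \frac{9797}{504} - \frac{7509}{635}\right) = \left(-2\right) \left(- \frac{10005631}{320040}\right) = \frac{10005631}{160020} \approx 62.527$)
$\frac{I{\left(313 \right)}}{\sqrt{-18019 + a}} = \frac{313}{\sqrt{-18019 + \frac{10005631}{160020}}} = \frac{313}{\sqrt{- \frac{2873394749}{160020}}} = \frac{313}{\frac{1}{26670} i \sqrt{12772239659305}} = 313 \left(- \frac{6 i \sqrt{12772239659305}}{2873394749}\right) = - \frac{1878 i \sqrt{12772239659305}}{2873394749}$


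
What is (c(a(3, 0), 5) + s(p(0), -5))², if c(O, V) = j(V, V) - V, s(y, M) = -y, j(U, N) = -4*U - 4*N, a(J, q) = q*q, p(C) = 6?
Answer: 2601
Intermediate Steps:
a(J, q) = q²
j(U, N) = -4*N - 4*U
c(O, V) = -9*V (c(O, V) = (-4*V - 4*V) - V = -8*V - V = -9*V)
(c(a(3, 0), 5) + s(p(0), -5))² = (-9*5 - 1*6)² = (-45 - 6)² = (-51)² = 2601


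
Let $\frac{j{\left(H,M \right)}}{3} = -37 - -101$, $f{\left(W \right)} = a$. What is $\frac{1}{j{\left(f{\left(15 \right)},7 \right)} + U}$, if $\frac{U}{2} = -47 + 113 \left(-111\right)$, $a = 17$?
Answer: $- \frac{1}{24988} \approx -4.0019 \cdot 10^{-5}$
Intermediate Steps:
$f{\left(W \right)} = 17$
$j{\left(H,M \right)} = 192$ ($j{\left(H,M \right)} = 3 \left(-37 - -101\right) = 3 \left(-37 + 101\right) = 3 \cdot 64 = 192$)
$U = -25180$ ($U = 2 \left(-47 + 113 \left(-111\right)\right) = 2 \left(-47 - 12543\right) = 2 \left(-12590\right) = -25180$)
$\frac{1}{j{\left(f{\left(15 \right)},7 \right)} + U} = \frac{1}{192 - 25180} = \frac{1}{-24988} = - \frac{1}{24988}$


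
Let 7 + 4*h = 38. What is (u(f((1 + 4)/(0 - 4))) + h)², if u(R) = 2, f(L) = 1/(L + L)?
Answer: 1521/16 ≈ 95.063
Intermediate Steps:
h = 31/4 (h = -7/4 + (¼)*38 = -7/4 + 19/2 = 31/4 ≈ 7.7500)
f(L) = 1/(2*L)
(u(f((1 + 4)/(0 - 4))) + h)² = (2 + 31/4)² = (39/4)² = 1521/16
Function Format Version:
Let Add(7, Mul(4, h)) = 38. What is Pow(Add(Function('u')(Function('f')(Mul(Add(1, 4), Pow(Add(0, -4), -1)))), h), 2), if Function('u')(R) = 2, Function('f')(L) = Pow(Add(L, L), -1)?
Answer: Rational(1521, 16) ≈ 95.063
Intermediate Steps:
h = Rational(31, 4) (h = Add(Rational(-7, 4), Mul(Rational(1, 4), 38)) = Add(Rational(-7, 4), Rational(19, 2)) = Rational(31, 4) ≈ 7.7500)
Function('f')(L) = Mul(Rational(1, 2), Pow(L, -1)) (Function('f')(L) = Pow(Mul(2, L), -1) = Mul(Rational(1, 2), Pow(L, -1)))
Pow(Add(Function('u')(Function('f')(Mul(Add(1, 4), Pow(Add(0, -4), -1)))), h), 2) = Pow(Add(2, Rational(31, 4)), 2) = Pow(Rational(39, 4), 2) = Rational(1521, 16)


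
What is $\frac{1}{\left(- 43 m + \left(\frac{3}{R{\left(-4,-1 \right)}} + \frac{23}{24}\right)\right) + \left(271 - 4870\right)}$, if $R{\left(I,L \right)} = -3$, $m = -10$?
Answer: $- \frac{24}{100057} \approx -0.00023986$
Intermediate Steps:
$\frac{1}{\left(- 43 m + \left(\frac{3}{R{\left(-4,-1 \right)}} + \frac{23}{24}\right)\right) + \left(271 - 4870\right)} = \frac{1}{\left(\left(-43\right) \left(-10\right) + \left(\frac{3}{-3} + \frac{23}{24}\right)\right) + \left(271 - 4870\right)} = \frac{1}{\left(430 + \left(3 \left(- \frac{1}{3}\right) + 23 \cdot \frac{1}{24}\right)\right) - 4599} = \frac{1}{\left(430 + \left(-1 + \frac{23}{24}\right)\right) - 4599} = \frac{1}{\left(430 - \frac{1}{24}\right) - 4599} = \frac{1}{\frac{10319}{24} - 4599} = \frac{1}{- \frac{100057}{24}} = - \frac{24}{100057}$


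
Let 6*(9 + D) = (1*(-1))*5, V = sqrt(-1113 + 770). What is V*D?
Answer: -413*I*sqrt(7)/6 ≈ -182.12*I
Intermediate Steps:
V = 7*I*sqrt(7) (V = sqrt(-343) = 7*I*sqrt(7) ≈ 18.52*I)
D = -59/6 (D = -9 + ((1*(-1))*5)/6 = -9 + (-1*5)/6 = -9 + (1/6)*(-5) = -9 - 5/6 = -59/6 ≈ -9.8333)
V*D = (7*I*sqrt(7))*(-59/6) = -413*I*sqrt(7)/6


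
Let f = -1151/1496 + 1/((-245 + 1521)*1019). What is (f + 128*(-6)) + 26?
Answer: -32836568799/44208296 ≈ -742.77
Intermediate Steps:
f = -34013167/44208296 (f = -1151*1/1496 + (1/1019)/1276 = -1151/1496 + (1/1276)*(1/1019) = -1151/1496 + 1/1300244 = -34013167/44208296 ≈ -0.76938)
(f + 128*(-6)) + 26 = (-34013167/44208296 + 128*(-6)) + 26 = (-34013167/44208296 - 768) + 26 = -33985984495/44208296 + 26 = -32836568799/44208296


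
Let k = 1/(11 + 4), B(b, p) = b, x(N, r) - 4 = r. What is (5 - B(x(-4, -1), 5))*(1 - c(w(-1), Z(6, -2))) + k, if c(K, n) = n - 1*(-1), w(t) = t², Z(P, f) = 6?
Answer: -179/15 ≈ -11.933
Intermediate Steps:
x(N, r) = 4 + r
c(K, n) = 1 + n (c(K, n) = n + 1 = 1 + n)
k = 1/15 ≈ 0.066667
(5 - B(x(-4, -1), 5))*(1 - c(w(-1), Z(6, -2))) + k = (5 - (4 - 1))*(1 - (1 + 6)) + 1/15 = (5 - 1*3)*(1 - 1*7) + 1/15 = (5 - 3)*(1 - 7) + 1/15 = 2*(-6) + 1/15 = -12 + 1/15 = -179/15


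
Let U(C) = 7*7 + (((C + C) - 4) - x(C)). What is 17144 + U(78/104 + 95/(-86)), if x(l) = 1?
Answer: 1478107/86 ≈ 17187.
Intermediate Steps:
U(C) = 44 + 2*C (U(C) = 7*7 + (((C + C) - 4) - 1*1) = 49 + ((2*C - 4) - 1) = 49 + ((-4 + 2*C) - 1) = 49 + (-5 + 2*C) = 44 + 2*C)
17144 + U(78/104 + 95/(-86)) = 17144 + (44 + 2*(78/104 + 95/(-86))) = 17144 + (44 + 2*(78*(1/104) + 95*(-1/86))) = 17144 + (44 + 2*(¾ - 95/86)) = 17144 + (44 + 2*(-61/172)) = 17144 + (44 - 61/86) = 17144 + 3723/86 = 1478107/86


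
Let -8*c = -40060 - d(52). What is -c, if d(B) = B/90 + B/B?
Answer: -1802771/360 ≈ -5007.7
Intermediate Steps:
d(B) = 1 + B/90 (d(B) = B*(1/90) + 1 = B/90 + 1 = 1 + B/90)
c = 1802771/360 (c = -(-40060 - (1 + (1/90)*52))/8 = -(-40060 - (1 + 26/45))/8 = -(-40060 - 1*71/45)/8 = -(-40060 - 71/45)/8 = -⅛*(-1802771/45) = 1802771/360 ≈ 5007.7)
-c = -1*1802771/360 = -1802771/360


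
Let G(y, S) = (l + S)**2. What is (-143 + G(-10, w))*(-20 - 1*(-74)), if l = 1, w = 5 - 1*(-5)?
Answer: -1188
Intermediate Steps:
w = 10 (w = 5 + 5 = 10)
G(y, S) = (1 + S)**2
(-143 + G(-10, w))*(-20 - 1*(-74)) = (-143 + (1 + 10)**2)*(-20 - 1*(-74)) = (-143 + 11**2)*(-20 + 74) = (-143 + 121)*54 = -22*54 = -1188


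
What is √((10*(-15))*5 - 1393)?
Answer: I*√2143 ≈ 46.293*I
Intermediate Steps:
√((10*(-15))*5 - 1393) = √(-150*5 - 1393) = √(-750 - 1393) = √(-2143) = I*√2143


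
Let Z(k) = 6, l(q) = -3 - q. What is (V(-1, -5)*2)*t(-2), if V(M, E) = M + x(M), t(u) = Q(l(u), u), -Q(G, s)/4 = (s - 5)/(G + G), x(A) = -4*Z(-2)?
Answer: 700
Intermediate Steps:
x(A) = -24 (x(A) = -4*6 = -24)
Q(G, s) = -2*(-5 + s)/G (Q(G, s) = -4*(s - 5)/(G + G) = -4*(-5 + s)/(2*G) = -4*(-5 + s)*1/(2*G) = -2*(-5 + s)/G)
t(u) = 2*(5 - u)/(-3 - u)
V(M, E) = -24 + M (V(M, E) = M - 24 = -24 + M)
(V(-1, -5)*2)*t(-2) = ((-24 - 1)*2)*(2*(-5 - 2)/(3 - 2)) = (-25*2)*(2*(-7)/1) = -100*(-7) = -50*(-14) = 700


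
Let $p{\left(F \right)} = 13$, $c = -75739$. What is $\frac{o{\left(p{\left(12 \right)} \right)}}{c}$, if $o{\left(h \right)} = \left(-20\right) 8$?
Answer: $\frac{160}{75739} \approx 0.0021125$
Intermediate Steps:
$o{\left(h \right)} = -160$
$\frac{o{\left(p{\left(12 \right)} \right)}}{c} = - \frac{160}{-75739} = \left(-160\right) \left(- \frac{1}{75739}\right) = \frac{160}{75739}$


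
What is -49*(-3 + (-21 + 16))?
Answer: 392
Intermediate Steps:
-49*(-3 + (-21 + 16)) = -49*(-3 - 5) = -49*(-8) = 392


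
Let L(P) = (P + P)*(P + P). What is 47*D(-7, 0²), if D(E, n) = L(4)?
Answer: 3008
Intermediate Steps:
L(P) = 4*P² (L(P) = (2*P)*(2*P) = 4*P²)
D(E, n) = 64 (D(E, n) = 4*4² = 4*16 = 64)
47*D(-7, 0²) = 47*64 = 3008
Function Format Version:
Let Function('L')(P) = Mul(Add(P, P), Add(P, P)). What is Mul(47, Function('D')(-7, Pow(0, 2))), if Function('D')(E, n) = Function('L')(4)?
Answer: 3008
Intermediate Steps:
Function('L')(P) = Mul(4, Pow(P, 2)) (Function('L')(P) = Mul(Mul(2, P), Mul(2, P)) = Mul(4, Pow(P, 2)))
Function('D')(E, n) = 64 (Function('D')(E, n) = Mul(4, Pow(4, 2)) = Mul(4, 16) = 64)
Mul(47, Function('D')(-7, Pow(0, 2))) = Mul(47, 64) = 3008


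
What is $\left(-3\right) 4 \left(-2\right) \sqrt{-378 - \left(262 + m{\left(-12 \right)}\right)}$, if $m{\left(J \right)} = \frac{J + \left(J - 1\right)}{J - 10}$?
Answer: $\frac{12 i \sqrt{310310}}{11} \approx 607.7 i$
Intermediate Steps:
$m{\left(J \right)} = \frac{-1 + 2 J}{-10 + J}$ ($m{\left(J \right)} = \frac{J + \left(J - 1\right)}{-10 + J} = \frac{J + \left(-1 + J\right)}{-10 + J} = \frac{-1 + 2 J}{-10 + J}$)
$\left(-3\right) 4 \left(-2\right) \sqrt{-378 - \left(262 + m{\left(-12 \right)}\right)} = \left(-3\right) 4 \left(-2\right) \sqrt{-378 - \left(262 + \frac{-1 + 2 \left(-12\right)}{-10 - 12}\right)} = \left(-12\right) \left(-2\right) \sqrt{-378 - \left(262 + \frac{-1 - 24}{-22}\right)} = 24 \sqrt{-378 - \left(262 - - \frac{25}{22}\right)} = 24 \sqrt{-378 - \frac{5789}{22}} = 24 \sqrt{- \frac{14105}{22}} = 24 \frac{i \sqrt{310310}}{22} = \frac{12 i \sqrt{310310}}{11}$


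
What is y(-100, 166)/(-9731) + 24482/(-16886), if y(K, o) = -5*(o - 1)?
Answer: -112151696/82158833 ≈ -1.3651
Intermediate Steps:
y(K, o) = 5 - 5*o (y(K, o) = -5*(-1 + o) = 5 - 5*o)
y(-100, 166)/(-9731) + 24482/(-16886) = (5 - 5*166)/(-9731) + 24482/(-16886) = (5 - 830)*(-1/9731) + 24482*(-1/16886) = -825*(-1/9731) - 12241/8443 = 825/9731 - 12241/8443 = -112151696/82158833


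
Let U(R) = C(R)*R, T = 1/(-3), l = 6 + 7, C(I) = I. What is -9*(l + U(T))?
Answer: -118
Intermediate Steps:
l = 13
T = -1/3 ≈ -0.33333
U(R) = R**2 (U(R) = R*R = R**2)
-9*(l + U(T)) = -9*(13 + (-1/3)**2) = -9*(13 + 1/9) = -9*118/9 = -118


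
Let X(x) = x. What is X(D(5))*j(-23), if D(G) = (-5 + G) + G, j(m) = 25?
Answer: 125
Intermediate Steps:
D(G) = -5 + 2*G
X(D(5))*j(-23) = (-5 + 2*5)*25 = (-5 + 10)*25 = 5*25 = 125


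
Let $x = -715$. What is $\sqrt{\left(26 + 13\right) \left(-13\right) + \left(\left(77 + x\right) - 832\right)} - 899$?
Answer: $-899 + i \sqrt{1977} \approx -899.0 + 44.463 i$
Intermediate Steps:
$\sqrt{\left(26 + 13\right) \left(-13\right) + \left(\left(77 + x\right) - 832\right)} - 899 = \sqrt{\left(26 + 13\right) \left(-13\right) + \left(\left(77 - 715\right) - 832\right)} - 899 = \sqrt{39 \left(-13\right) - 1470} - 899 = \sqrt{-507 - 1470} - 899 = \sqrt{-1977} - 899 = i \sqrt{1977} - 899 = -899 + i \sqrt{1977}$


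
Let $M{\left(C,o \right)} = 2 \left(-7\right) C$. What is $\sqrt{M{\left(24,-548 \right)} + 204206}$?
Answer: $\sqrt{203870} \approx 451.52$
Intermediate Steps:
$M{\left(C,o \right)} = - 14 C$
$\sqrt{M{\left(24,-548 \right)} + 204206} = \sqrt{\left(-14\right) 24 + 204206} = \sqrt{-336 + 204206} = \sqrt{203870}$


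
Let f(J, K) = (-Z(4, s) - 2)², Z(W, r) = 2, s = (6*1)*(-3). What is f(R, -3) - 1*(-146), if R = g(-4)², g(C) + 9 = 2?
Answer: 162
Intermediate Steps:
g(C) = -7 (g(C) = -9 + 2 = -7)
s = -18 (s = 6*(-3) = -18)
R = 49 (R = (-7)² = 49)
f(J, K) = 16 (f(J, K) = (-1*2 - 2)² = (-2 - 2)² = (-4)² = 16)
f(R, -3) - 1*(-146) = 16 - 1*(-146) = 16 + 146 = 162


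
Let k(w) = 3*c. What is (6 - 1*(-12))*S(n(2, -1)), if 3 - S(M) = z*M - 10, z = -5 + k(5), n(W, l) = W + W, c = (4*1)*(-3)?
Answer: 3186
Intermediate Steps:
c = -12 (c = 4*(-3) = -12)
k(w) = -36 (k(w) = 3*(-12) = -36)
n(W, l) = 2*W
z = -41 (z = -5 - 36 = -41)
S(M) = 13 + 41*M (S(M) = 3 - (-41*M - 10) = 3 - (-10 - 41*M) = 3 + (10 + 41*M) = 13 + 41*M)
(6 - 1*(-12))*S(n(2, -1)) = (6 - 1*(-12))*(13 + 41*(2*2)) = (6 + 12)*(13 + 41*4) = 18*(13 + 164) = 18*177 = 3186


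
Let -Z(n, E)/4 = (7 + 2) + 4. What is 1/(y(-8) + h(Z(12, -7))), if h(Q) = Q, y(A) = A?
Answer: -1/60 ≈ -0.016667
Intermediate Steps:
Z(n, E) = -52 (Z(n, E) = -4*((7 + 2) + 4) = -4*(9 + 4) = -4*13 = -52)
1/(y(-8) + h(Z(12, -7))) = 1/(-8 - 52) = 1/(-60) = -1/60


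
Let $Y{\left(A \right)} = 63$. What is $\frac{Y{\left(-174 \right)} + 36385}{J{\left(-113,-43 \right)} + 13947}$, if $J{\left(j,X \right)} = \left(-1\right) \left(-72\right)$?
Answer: $\frac{36448}{14019} \approx 2.5999$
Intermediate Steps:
$J{\left(j,X \right)} = 72$
$\frac{Y{\left(-174 \right)} + 36385}{J{\left(-113,-43 \right)} + 13947} = \frac{63 + 36385}{72 + 13947} = \frac{36448}{14019}$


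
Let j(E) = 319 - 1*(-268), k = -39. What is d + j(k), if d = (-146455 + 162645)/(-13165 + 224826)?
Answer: 124261197/211661 ≈ 587.08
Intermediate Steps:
j(E) = 587 (j(E) = 319 + 268 = 587)
d = 16190/211661 ≈ 0.076490
d + j(k) = 16190/211661 + 587 = 124261197/211661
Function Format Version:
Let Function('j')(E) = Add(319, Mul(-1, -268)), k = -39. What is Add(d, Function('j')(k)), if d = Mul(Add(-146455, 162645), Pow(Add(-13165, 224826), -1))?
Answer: Rational(124261197, 211661) ≈ 587.08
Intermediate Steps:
Function('j')(E) = 587 (Function('j')(E) = Add(319, 268) = 587)
d = Rational(16190, 211661) (d = Mul(16190, Pow(211661, -1)) = Mul(16190, Rational(1, 211661)) = Rational(16190, 211661) ≈ 0.076490)
Add(d, Function('j')(k)) = Add(Rational(16190, 211661), 587) = Rational(124261197, 211661)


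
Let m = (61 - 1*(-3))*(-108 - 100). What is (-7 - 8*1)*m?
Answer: 199680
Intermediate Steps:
m = -13312 (m = (61 + 3)*(-208) = 64*(-208) = -13312)
(-7 - 8*1)*m = (-7 - 8*1)*(-13312) = (-7 - 8)*(-13312) = -15*(-13312) = 199680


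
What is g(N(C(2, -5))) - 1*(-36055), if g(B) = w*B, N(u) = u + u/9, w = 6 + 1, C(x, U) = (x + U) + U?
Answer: 323935/9 ≈ 35993.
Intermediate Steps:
C(x, U) = x + 2*U (C(x, U) = (U + x) + U = x + 2*U)
w = 7
N(u) = 10*u/9 (N(u) = u + u*(1/9) = u + u/9 = 10*u/9)
g(B) = 7*B
g(N(C(2, -5))) - 1*(-36055) = 7*(10*(2 + 2*(-5))/9) - 1*(-36055) = 7*(10*(2 - 10)/9) + 36055 = 7*((10/9)*(-8)) + 36055 = 7*(-80/9) + 36055 = -560/9 + 36055 = 323935/9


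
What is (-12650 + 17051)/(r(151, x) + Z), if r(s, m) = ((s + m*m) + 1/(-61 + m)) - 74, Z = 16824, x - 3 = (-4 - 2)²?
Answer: 96822/405283 ≈ 0.23890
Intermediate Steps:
x = 39 (x = 3 + (-4 - 2)² = 3 + (-6)² = 3 + 36 = 39)
r(s, m) = -74 + s + m² + 1/(-61 + m) (r(s, m) = ((s + m²) + 1/(-61 + m)) - 74 = (s + m² + 1/(-61 + m)) - 74 = -74 + s + m² + 1/(-61 + m))
(-12650 + 17051)/(r(151, x) + Z) = (-12650 + 17051)/((4515 + 39³ - 74*39 - 61*151 - 61*39² + 39*151)/(-61 + 39) + 16824) = 4401/((4515 + 59319 - 2886 - 9211 - 61*1521 + 5889)/(-22) + 16824) = 4401/(-(4515 + 59319 - 2886 - 9211 - 92781 + 5889)/22 + 16824) = 4401/(-1/22*(-35155) + 16824) = 4401/(35155/22 + 16824) = 4401/(405283/22) = 4401*(22/405283) = 96822/405283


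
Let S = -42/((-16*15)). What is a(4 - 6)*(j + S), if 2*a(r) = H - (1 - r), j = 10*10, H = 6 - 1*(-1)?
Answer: 4007/20 ≈ 200.35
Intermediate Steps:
H = 7 (H = 6 + 1 = 7)
j = 100
S = 7/40 (S = -42/(-240) = -42*(-1/240) = 7/40 ≈ 0.17500)
a(r) = 3 + r/2 (a(r) = (7 - (1 - r))/2 = (7 + (-1 + r))/2 = (6 + r)/2 = 3 + r/2)
a(4 - 6)*(j + S) = (3 + (4 - 6)/2)*(100 + 7/40) = (3 + (½)*(-2))*(4007/40) = (3 - 1)*(4007/40) = 2*(4007/40) = 4007/20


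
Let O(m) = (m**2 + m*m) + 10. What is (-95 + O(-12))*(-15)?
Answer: -3045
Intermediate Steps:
O(m) = 10 + 2*m**2 (O(m) = (m**2 + m**2) + 10 = 2*m**2 + 10 = 10 + 2*m**2)
(-95 + O(-12))*(-15) = (-95 + (10 + 2*(-12)**2))*(-15) = (-95 + (10 + 2*144))*(-15) = (-95 + (10 + 288))*(-15) = (-95 + 298)*(-15) = 203*(-15) = -3045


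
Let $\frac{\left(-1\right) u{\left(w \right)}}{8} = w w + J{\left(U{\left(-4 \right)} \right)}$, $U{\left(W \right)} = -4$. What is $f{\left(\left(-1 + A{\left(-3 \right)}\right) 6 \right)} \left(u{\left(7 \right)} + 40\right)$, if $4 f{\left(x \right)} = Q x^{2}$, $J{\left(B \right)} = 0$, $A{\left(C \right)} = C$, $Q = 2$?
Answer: $-101376$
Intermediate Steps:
$u{\left(w \right)} = - 8 w^{2}$ ($u{\left(w \right)} = - 8 \left(w w + 0\right) = - 8 \left(w^{2} + 0\right) = - 8 w^{2}$)
$f{\left(x \right)} = \frac{x^{2}}{2}$ ($f{\left(x \right)} = \frac{2 x^{2}}{4} = \frac{x^{2}}{2}$)
$f{\left(\left(-1 + A{\left(-3 \right)}\right) 6 \right)} \left(u{\left(7 \right)} + 40\right) = \frac{\left(\left(-1 - 3\right) 6\right)^{2}}{2} \left(- 8 \cdot 7^{2} + 40\right) = \frac{\left(\left(-4\right) 6\right)^{2}}{2} \left(\left(-8\right) 49 + 40\right) = \frac{\left(-24\right)^{2}}{2} \left(-392 + 40\right) = \frac{1}{2} \cdot 576 \left(-352\right) = 288 \left(-352\right) = -101376$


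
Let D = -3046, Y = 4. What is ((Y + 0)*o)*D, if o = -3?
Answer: 36552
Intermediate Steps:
((Y + 0)*o)*D = ((4 + 0)*(-3))*(-3046) = (4*(-3))*(-3046) = -12*(-3046) = 36552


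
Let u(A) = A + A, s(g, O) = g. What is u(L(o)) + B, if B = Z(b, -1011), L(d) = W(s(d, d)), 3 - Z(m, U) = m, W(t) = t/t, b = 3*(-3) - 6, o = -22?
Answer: 20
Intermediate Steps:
b = -15 (b = -9 - 6 = -15)
W(t) = 1
Z(m, U) = 3 - m
L(d) = 1
B = 18 (B = 3 - 1*(-15) = 3 + 15 = 18)
u(A) = 2*A
u(L(o)) + B = 2*1 + 18 = 2 + 18 = 20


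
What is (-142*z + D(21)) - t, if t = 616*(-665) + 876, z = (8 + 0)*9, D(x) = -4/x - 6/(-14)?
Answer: 8369345/21 ≈ 3.9854e+5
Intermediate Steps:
D(x) = 3/7 - 4/x (D(x) = -4/x - 6*(-1/14) = -4/x + 3/7 = 3/7 - 4/x)
z = 72 (z = 8*9 = 72)
t = -408764 (t = -409640 + 876 = -408764)
(-142*z + D(21)) - t = (-142*72 + (3/7 - 4/21)) - 1*(-408764) = (-10224 + (3/7 - 4*1/21)) + 408764 = (-10224 + (3/7 - 4/21)) + 408764 = (-10224 + 5/21) + 408764 = -214699/21 + 408764 = 8369345/21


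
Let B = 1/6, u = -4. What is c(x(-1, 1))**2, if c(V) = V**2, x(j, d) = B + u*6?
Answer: 418161601/1296 ≈ 3.2266e+5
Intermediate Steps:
B = 1/6 ≈ 0.16667
x(j, d) = -143/6 (x(j, d) = 1/6 - 4*6 = 1/6 - 24 = -143/6)
c(x(-1, 1))**2 = ((-143/6)**2)**2 = (20449/36)**2 = 418161601/1296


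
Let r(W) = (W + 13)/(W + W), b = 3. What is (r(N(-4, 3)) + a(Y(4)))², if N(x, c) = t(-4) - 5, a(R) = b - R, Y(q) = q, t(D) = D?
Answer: 121/81 ≈ 1.4938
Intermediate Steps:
a(R) = 3 - R
N(x, c) = -9 (N(x, c) = -4 - 5 = -9)
r(W) = (13 + W)/(2*W) (r(W) = (13 + W)/((2*W)) = (13 + W)*(1/(2*W)) = (13 + W)/(2*W))
(r(N(-4, 3)) + a(Y(4)))² = ((½)*(13 - 9)/(-9) + (3 - 1*4))² = ((½)*(-⅑)*4 + (3 - 4))² = (-2/9 - 1)² = (-11/9)² = 121/81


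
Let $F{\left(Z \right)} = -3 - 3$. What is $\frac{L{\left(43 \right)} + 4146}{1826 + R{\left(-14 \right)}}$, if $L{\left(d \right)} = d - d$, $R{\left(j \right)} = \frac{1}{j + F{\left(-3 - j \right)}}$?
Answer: $\frac{27640}{12173} \approx 2.2706$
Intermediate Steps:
$F{\left(Z \right)} = -6$ ($F{\left(Z \right)} = -3 - 3 = -6$)
$R{\left(j \right)} = \frac{1}{-6 + j}$ ($R{\left(j \right)} = \frac{1}{j - 6} = \frac{1}{-6 + j}$)
$L{\left(d \right)} = 0$
$\frac{L{\left(43 \right)} + 4146}{1826 + R{\left(-14 \right)}} = \frac{0 + 4146}{1826 + \frac{1}{-6 - 14}} = \frac{4146}{1826 + \frac{1}{-20}} = \frac{4146}{1826 - \frac{1}{20}} = \frac{4146}{\frac{36519}{20}} = 4146 \cdot \frac{20}{36519} = \frac{27640}{12173}$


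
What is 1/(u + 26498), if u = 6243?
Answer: 1/32741 ≈ 3.0543e-5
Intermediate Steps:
1/(u + 26498) = 1/(6243 + 26498) = 1/32741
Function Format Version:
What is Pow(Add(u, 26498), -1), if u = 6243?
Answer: Rational(1, 32741) ≈ 3.0543e-5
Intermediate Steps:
Pow(Add(u, 26498), -1) = Pow(Add(6243, 26498), -1) = Pow(32741, -1) = Rational(1, 32741)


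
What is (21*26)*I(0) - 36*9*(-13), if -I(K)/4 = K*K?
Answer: 4212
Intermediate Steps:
I(K) = -4*K**2 (I(K) = -4*K*K = -4*K**2)
(21*26)*I(0) - 36*9*(-13) = (21*26)*(-4*0**2) - 36*9*(-13) = 546*(-4*0) - 324*(-13) = 546*0 + 4212 = 0 + 4212 = 4212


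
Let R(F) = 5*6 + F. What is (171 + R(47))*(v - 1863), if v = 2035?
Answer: 42656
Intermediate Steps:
R(F) = 30 + F
(171 + R(47))*(v - 1863) = (171 + (30 + 47))*(2035 - 1863) = (171 + 77)*172 = 248*172 = 42656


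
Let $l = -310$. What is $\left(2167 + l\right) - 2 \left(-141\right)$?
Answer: $2139$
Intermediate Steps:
$\left(2167 + l\right) - 2 \left(-141\right) = \left(2167 - 310\right) - 2 \left(-141\right) = 1857 - -282 = 1857 + 282 = 2139$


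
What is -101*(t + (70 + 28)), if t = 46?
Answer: -14544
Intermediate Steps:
-101*(t + (70 + 28)) = -101*(46 + (70 + 28)) = -101*(46 + 98) = -101*144 = -14544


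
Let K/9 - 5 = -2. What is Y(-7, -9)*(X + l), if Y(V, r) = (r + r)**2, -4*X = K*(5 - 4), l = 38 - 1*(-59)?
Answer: 29241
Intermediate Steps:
K = 27 (K = 45 + 9*(-2) = 45 - 18 = 27)
l = 97 (l = 38 + 59 = 97)
X = -27/4 (X = -27*(5 - 4)/4 = -27/4 ≈ -6.7500)
Y(V, r) = 4*r**2 (Y(V, r) = (2*r)**2 = 4*r**2)
Y(-7, -9)*(X + l) = (4*(-9)**2)*(-27/4 + 97) = (4*81)*(361/4) = 324*(361/4) = 29241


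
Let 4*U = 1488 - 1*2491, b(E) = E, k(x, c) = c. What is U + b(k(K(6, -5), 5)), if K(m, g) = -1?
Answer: -983/4 ≈ -245.75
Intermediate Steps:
U = -1003/4 (U = (1488 - 1*2491)/4 = (1488 - 2491)/4 = (¼)*(-1003) = -1003/4 ≈ -250.75)
U + b(k(K(6, -5), 5)) = -1003/4 + 5 = -983/4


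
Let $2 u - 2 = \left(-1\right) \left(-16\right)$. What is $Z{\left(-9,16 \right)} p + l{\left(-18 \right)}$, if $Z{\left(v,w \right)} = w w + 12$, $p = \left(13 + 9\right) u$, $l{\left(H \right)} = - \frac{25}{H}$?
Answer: $\frac{955177}{18} \approx 53065.0$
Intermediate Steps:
$u = 9$ ($u = 1 + \frac{\left(-1\right) \left(-16\right)}{2} = 1 + \frac{1}{2} \cdot 16 = 1 + 8 = 9$)
$p = 198$ ($p = \left(13 + 9\right) 9 = 22 \cdot 9 = 198$)
$Z{\left(v,w \right)} = 12 + w^{2}$ ($Z{\left(v,w \right)} = w^{2} + 12 = 12 + w^{2}$)
$Z{\left(-9,16 \right)} p + l{\left(-18 \right)} = \left(12 + 16^{2}\right) 198 - \frac{25}{-18} = \left(12 + 256\right) 198 - - \frac{25}{18} = 268 \cdot 198 + \frac{25}{18} = 53064 + \frac{25}{18} = \frac{955177}{18}$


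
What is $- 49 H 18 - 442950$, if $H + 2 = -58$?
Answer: $-390030$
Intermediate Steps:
$H = -60$ ($H = -2 - 58 = -60$)
$- 49 H 18 - 442950 = \left(-49\right) \left(-60\right) 18 - 442950 = 2940 \cdot 18 - 442950 = 52920 - 442950 = -390030$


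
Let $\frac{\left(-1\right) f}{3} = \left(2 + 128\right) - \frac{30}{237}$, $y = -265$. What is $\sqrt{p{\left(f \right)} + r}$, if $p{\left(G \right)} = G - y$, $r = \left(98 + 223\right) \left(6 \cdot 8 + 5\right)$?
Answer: $\frac{\sqrt{105400378}}{79} \approx 129.96$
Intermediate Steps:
$r = 17013$ ($r = 321 \left(48 + 5\right) = 321 \cdot 53 = 17013$)
$f = - \frac{30780}{79}$ ($f = - 3 \left(\left(2 + 128\right) - \frac{30}{237}\right) = - 3 \left(130 - \frac{10}{79}\right) = \left(-3\right) \frac{10260}{79} = - \frac{30780}{79} \approx -389.62$)
$p{\left(G \right)} = 265 + G$ ($p{\left(G \right)} = G - -265 = G + 265 = 265 + G$)
$\sqrt{p{\left(f \right)} + r} = \sqrt{\left(265 - \frac{30780}{79}\right) + 17013} = \sqrt{- \frac{9845}{79} + 17013} = \sqrt{\frac{1334182}{79}} = \frac{\sqrt{105400378}}{79}$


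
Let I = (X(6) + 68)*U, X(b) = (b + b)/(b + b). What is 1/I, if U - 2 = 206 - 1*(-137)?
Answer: 1/23805 ≈ 4.2008e-5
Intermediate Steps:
U = 345 (U = 2 + (206 - 1*(-137)) = 2 + (206 + 137) = 2 + 343 = 345)
X(b) = 1 (X(b) = (2*b)/((2*b)) = (2*b)*(1/(2*b)) = 1)
I = 23805 (I = (1 + 68)*345 = 69*345 = 23805)
1/I = 1/23805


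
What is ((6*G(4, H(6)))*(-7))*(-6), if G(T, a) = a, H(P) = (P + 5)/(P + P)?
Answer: 231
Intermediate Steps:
H(P) = (5 + P)/(2*P) (H(P) = (5 + P)/((2*P)) = (5 + P)*(1/(2*P)) = (5 + P)/(2*P))
((6*G(4, H(6)))*(-7))*(-6) = ((6*((1/2)*(5 + 6)/6))*(-7))*(-6) = ((6*((1/2)*(1/6)*11))*(-7))*(-6) = ((6*(11/12))*(-7))*(-6) = ((11/2)*(-7))*(-6) = -77/2*(-6) = 231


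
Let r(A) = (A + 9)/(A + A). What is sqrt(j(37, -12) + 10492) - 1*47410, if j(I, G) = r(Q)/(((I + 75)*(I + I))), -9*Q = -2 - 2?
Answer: -47410 + sqrt(180176368127)/4144 ≈ -47308.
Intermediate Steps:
Q = 4/9 (Q = -(-2 - 2)/9 = -1/9*(-4) = 4/9 ≈ 0.44444)
r(A) = (9 + A)/(2*A) (r(A) = (9 + A)/((2*A)) = (9 + A)*(1/(2*A)) = (9 + A)/(2*A))
j(I, G) = 85/(16*I*(75 + I)) (j(I, G) = ((9 + 4/9)/(2*(4/9)))/(((I + 75)*(I + I))) = ((1/2)*(9/4)*(85/9))/(((75 + I)*(2*I))) = 85/(8*((2*I*(75 + I)))) = 85*(1/(2*I*(75 + I)))/8 = 85/(16*I*(75 + I)))
sqrt(j(37, -12) + 10492) - 1*47410 = sqrt((85/16)/(37*(75 + 37)) + 10492) - 1*47410 = sqrt((85/16)*(1/37)/112 + 10492) - 47410 = sqrt((85/16)*(1/37)*(1/112) + 10492) - 47410 = sqrt(85/66304 + 10492) - 47410 = sqrt(695661653/66304) - 47410 = sqrt(180176368127)/4144 - 47410 = -47410 + sqrt(180176368127)/4144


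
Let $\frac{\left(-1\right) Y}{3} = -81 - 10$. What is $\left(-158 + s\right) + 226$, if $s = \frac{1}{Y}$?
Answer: $\frac{18565}{273} \approx 68.004$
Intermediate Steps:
$Y = 273$ ($Y = - 3 \left(-81 - 10\right) = \left(-3\right) \left(-91\right) = 273$)
$s = \frac{1}{273} \approx 0.003663$
$\left(-158 + s\right) + 226 = \left(-158 + \frac{1}{273}\right) + 226 = - \frac{43133}{273} + 226 = \frac{18565}{273}$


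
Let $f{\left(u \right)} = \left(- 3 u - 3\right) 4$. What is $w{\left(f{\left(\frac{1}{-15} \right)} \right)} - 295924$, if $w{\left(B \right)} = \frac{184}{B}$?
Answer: $- \frac{2071583}{7} \approx -2.9594 \cdot 10^{5}$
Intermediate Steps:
$f{\left(u \right)} = -12 - 12 u$ ($f{\left(u \right)} = \left(-3 - 3 u\right) 4 = -12 - 12 u$)
$w{\left(f{\left(\frac{1}{-15} \right)} \right)} - 295924 = \frac{184}{-12 - \frac{12}{-15}} - 295924 = \frac{184}{-12 - - \frac{4}{5}} - 295924 = \frac{184}{-12 + \frac{4}{5}} - 295924 = \frac{184}{- \frac{56}{5}} - 295924 = 184 \left(- \frac{5}{56}\right) - 295924 = - \frac{115}{7} - 295924 = - \frac{2071583}{7}$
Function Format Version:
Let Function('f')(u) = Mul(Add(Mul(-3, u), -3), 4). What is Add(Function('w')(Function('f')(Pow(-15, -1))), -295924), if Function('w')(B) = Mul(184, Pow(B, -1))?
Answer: Rational(-2071583, 7) ≈ -2.9594e+5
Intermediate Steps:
Function('f')(u) = Add(-12, Mul(-12, u)) (Function('f')(u) = Mul(Add(-3, Mul(-3, u)), 4) = Add(-12, Mul(-12, u)))
Add(Function('w')(Function('f')(Pow(-15, -1))), -295924) = Add(Mul(184, Pow(Add(-12, Mul(-12, Pow(-15, -1))), -1)), -295924) = Add(Mul(184, Pow(Add(-12, Mul(-12, Rational(-1, 15))), -1)), -295924) = Add(Mul(184, Pow(Add(-12, Rational(4, 5)), -1)), -295924) = Add(Mul(184, Pow(Rational(-56, 5), -1)), -295924) = Add(Mul(184, Rational(-5, 56)), -295924) = Add(Rational(-115, 7), -295924) = Rational(-2071583, 7)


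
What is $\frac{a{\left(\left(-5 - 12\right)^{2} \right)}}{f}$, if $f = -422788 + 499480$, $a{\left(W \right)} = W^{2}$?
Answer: $\frac{83521}{76692} \approx 1.089$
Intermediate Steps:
$f = 76692$
$\frac{a{\left(\left(-5 - 12\right)^{2} \right)}}{f} = \frac{\left(\left(-5 - 12\right)^{2}\right)^{2}}{76692} = \left(\left(-17\right)^{2}\right)^{2} \cdot \frac{1}{76692} = 289^{2} \cdot \frac{1}{76692} = 83521 \cdot \frac{1}{76692} = \frac{83521}{76692}$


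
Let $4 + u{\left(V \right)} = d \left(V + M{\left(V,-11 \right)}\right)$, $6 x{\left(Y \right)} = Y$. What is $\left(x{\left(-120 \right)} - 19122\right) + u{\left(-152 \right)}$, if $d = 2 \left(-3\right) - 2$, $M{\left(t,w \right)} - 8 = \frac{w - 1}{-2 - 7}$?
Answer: $- \frac{54014}{3} \approx -18005.0$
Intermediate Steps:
$x{\left(Y \right)} = \frac{Y}{6}$
$M{\left(t,w \right)} = \frac{73}{9} - \frac{w}{9}$ ($M{\left(t,w \right)} = 8 + \frac{w - 1}{-2 - 7} = 8 + \frac{-1 + w}{-2 - 7} = 8 + \frac{-1 + w}{-9} = 8 + \left(-1 + w\right) \left(- \frac{1}{9}\right) = 8 - \left(- \frac{1}{9} + \frac{w}{9}\right) = \frac{73}{9} - \frac{w}{9}$)
$d = -8$ ($d = -6 - 2 = -8$)
$u{\left(V \right)} = - \frac{236}{3} - 8 V$ ($u{\left(V \right)} = -4 - 8 \left(V + \left(\frac{73}{9} - - \frac{11}{9}\right)\right) = -4 - 8 \left(V + \left(\frac{73}{9} + \frac{11}{9}\right)\right) = -4 - 8 \left(V + \frac{28}{3}\right) = -4 - 8 \left(\frac{28}{3} + V\right) = -4 - \left(\frac{224}{3} + 8 V\right) = - \frac{236}{3} - 8 V$)
$\left(x{\left(-120 \right)} - 19122\right) + u{\left(-152 \right)} = \left(\frac{1}{6} \left(-120\right) - 19122\right) - - \frac{3412}{3} = \left(-20 - 19122\right) + \left(- \frac{236}{3} + 1216\right) = -19142 + \frac{3412}{3} = - \frac{54014}{3}$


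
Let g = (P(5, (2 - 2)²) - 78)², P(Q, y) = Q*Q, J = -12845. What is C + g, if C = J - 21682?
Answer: -31718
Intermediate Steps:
P(Q, y) = Q²
C = -34527 (C = -12845 - 21682 = -34527)
g = 2809 (g = (5² - 78)² = (25 - 78)² = (-53)² = 2809)
C + g = -34527 + 2809 = -31718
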